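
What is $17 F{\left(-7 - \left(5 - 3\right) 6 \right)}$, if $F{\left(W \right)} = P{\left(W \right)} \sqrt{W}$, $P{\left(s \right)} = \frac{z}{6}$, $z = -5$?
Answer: $- \frac{85 i \sqrt{19}}{6} \approx - 61.751 i$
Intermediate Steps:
$P{\left(s \right)} = - \frac{5}{6}$
$F{\left(W \right)} = - \frac{5 \sqrt{W}}{6}$
$17 F{\left(-7 - \left(5 - 3\right) 6 \right)} = 17 \left(- \frac{5 \sqrt{-7 - \left(5 - 3\right) 6}}{6}\right) = 17 \left(- \frac{5 \sqrt{-7 - 2 \cdot 6}}{6}\right) = 17 \left(- \frac{5 \sqrt{-7 - 12}}{6}\right) = 17 \left(- \frac{5 \sqrt{-19}}{6}\right) = 17 \left(- \frac{5 i \sqrt{19}}{6}\right) = - \frac{85 i \sqrt{19}}{6}$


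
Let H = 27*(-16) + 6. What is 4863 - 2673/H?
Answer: 691437/142 ≈ 4869.3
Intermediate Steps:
H = -426 (H = -432 + 6 = -426)
4863 - 2673/H = 4863 - 2673/(-426) = 4863 - 2673*(-1/426) = 4863 + 891/142 = 691437/142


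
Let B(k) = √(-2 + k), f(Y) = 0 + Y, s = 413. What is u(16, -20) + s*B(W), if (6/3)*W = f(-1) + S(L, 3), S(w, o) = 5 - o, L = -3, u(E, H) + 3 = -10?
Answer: -13 + 413*I*√6/2 ≈ -13.0 + 505.82*I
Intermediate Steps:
u(E, H) = -13 (u(E, H) = -3 - 10 = -13)
f(Y) = Y
W = ½ (W = (-1 + (5 - 1*3))/2 = (-1 + (5 - 3))/2 = (-1 + 2)/2 = (½)*1 = ½ ≈ 0.50000)
u(16, -20) + s*B(W) = -13 + 413*√(-2 + ½) = -13 + 413*√(-3/2) = -13 + 413*(I*√6/2) = -13 + 413*I*√6/2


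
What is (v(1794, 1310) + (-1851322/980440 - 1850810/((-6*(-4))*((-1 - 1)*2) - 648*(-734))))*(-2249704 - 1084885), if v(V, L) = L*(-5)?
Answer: 637017177586713917893/29139657240 ≈ 2.1861e+10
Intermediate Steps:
v(V, L) = -5*L
(v(1794, 1310) + (-1851322/980440 - 1850810/((-6*(-4))*((-1 - 1)*2) - 648*(-734))))*(-2249704 - 1084885) = (-5*1310 + (-1851322/980440 - 1850810/((-6*(-4))*((-1 - 1)*2) - 648*(-734))))*(-2249704 - 1084885) = (-6550 + (-1851322*1/980440 - 1850810/(24*(-2*2) + 475632)))*(-3334589) = (-6550 + (-925661/490220 - 1850810/(24*(-4) + 475632)))*(-3334589) = (-6550 + (-925661/490220 - 1850810/(-96 + 475632)))*(-3334589) = (-6550 + (-925661/490220 - 1850810/475536))*(-3334589) = (-6550 + (-925661/490220 - 1850810*1/475536))*(-3334589) = (-6550 + (-925661/490220 - 925405/237768))*(-3334589) = (-6550 - 168436150937/29139657240)*(-3334589) = -191033191072937/29139657240*(-3334589) = 637017177586713917893/29139657240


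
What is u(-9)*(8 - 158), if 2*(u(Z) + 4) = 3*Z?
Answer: 2625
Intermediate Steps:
u(Z) = -4 + 3*Z/2 (u(Z) = -4 + (3*Z)/2 = -4 + 3*Z/2)
u(-9)*(8 - 158) = (-4 + (3/2)*(-9))*(8 - 158) = (-4 - 27/2)*(-150) = -35/2*(-150) = 2625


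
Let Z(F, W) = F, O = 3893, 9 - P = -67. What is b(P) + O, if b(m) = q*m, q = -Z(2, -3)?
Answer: 3741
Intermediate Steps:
P = 76 (P = 9 - 1*(-67) = 9 + 67 = 76)
q = -2 (q = -1*2 = -2)
b(m) = -2*m
b(P) + O = -2*76 + 3893 = -152 + 3893 = 3741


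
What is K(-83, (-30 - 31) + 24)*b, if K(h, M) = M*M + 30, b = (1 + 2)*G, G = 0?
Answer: 0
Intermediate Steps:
b = 0 (b = (1 + 2)*0 = 3*0 = 0)
K(h, M) = 30 + M² (K(h, M) = M² + 30 = 30 + M²)
K(-83, (-30 - 31) + 24)*b = (30 + ((-30 - 31) + 24)²)*0 = (30 + (-61 + 24)²)*0 = (30 + (-37)²)*0 = (30 + 1369)*0 = 1399*0 = 0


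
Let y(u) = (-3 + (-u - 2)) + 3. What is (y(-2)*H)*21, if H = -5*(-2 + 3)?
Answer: 0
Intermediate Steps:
H = -5 (H = -5*1 = -5)
y(u) = -2 - u (y(u) = (-3 + (-2 - u)) + 3 = (-5 - u) + 3 = -2 - u)
(y(-2)*H)*21 = ((-2 - 1*(-2))*(-5))*21 = ((-2 + 2)*(-5))*21 = (0*(-5))*21 = 0*21 = 0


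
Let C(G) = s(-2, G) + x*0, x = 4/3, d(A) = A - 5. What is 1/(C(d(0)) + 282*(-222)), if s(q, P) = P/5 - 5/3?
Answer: -3/187820 ≈ -1.5973e-5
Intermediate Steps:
d(A) = -5 + A
x = 4/3 (x = 4*(⅓) = 4/3 ≈ 1.3333)
s(q, P) = -5/3 + P/5 (s(q, P) = P*(⅕) - 5*⅓ = P/5 - 5/3 = -5/3 + P/5)
C(G) = -5/3 + G/5 (C(G) = (-5/3 + G/5) + (4/3)*0 = (-5/3 + G/5) + 0 = -5/3 + G/5)
1/(C(d(0)) + 282*(-222)) = 1/((-5/3 + (-5 + 0)/5) + 282*(-222)) = 1/((-5/3 + (⅕)*(-5)) - 62604) = 1/((-5/3 - 1) - 62604) = 1/(-8/3 - 62604) = 1/(-187820/3) = -3/187820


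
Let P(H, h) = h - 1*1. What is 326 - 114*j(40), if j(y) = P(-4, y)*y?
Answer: -177514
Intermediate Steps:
P(H, h) = -1 + h (P(H, h) = h - 1 = -1 + h)
j(y) = y*(-1 + y) (j(y) = (-1 + y)*y = y*(-1 + y))
326 - 114*j(40) = 326 - 4560*(-1 + 40) = 326 - 4560*39 = 326 - 114*1560 = 326 - 177840 = -177514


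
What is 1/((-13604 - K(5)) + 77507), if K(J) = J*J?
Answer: 1/63878 ≈ 1.5655e-5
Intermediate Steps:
K(J) = J**2
1/((-13604 - K(5)) + 77507) = 1/((-13604 - 1*5**2) + 77507) = 1/((-13604 - 1*25) + 77507) = 1/((-13604 - 25) + 77507) = 1/(-13629 + 77507) = 1/63878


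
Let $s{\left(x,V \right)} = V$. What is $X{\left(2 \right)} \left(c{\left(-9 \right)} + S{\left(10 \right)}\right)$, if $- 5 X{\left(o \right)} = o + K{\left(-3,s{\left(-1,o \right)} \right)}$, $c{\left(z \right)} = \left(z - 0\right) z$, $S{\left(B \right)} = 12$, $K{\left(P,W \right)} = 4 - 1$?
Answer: $-93$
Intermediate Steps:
$K{\left(P,W \right)} = 3$
$c{\left(z \right)} = z^{2}$ ($c{\left(z \right)} = \left(z + 0\right) z = z z = z^{2}$)
$X{\left(o \right)} = - \frac{3}{5} - \frac{o}{5}$ ($X{\left(o \right)} = - \frac{o + 3}{5} = - \frac{3 + o}{5} = - \frac{3}{5} - \frac{o}{5}$)
$X{\left(2 \right)} \left(c{\left(-9 \right)} + S{\left(10 \right)}\right) = \left(- \frac{3}{5} - \frac{2}{5}\right) \left(\left(-9\right)^{2} + 12\right) = \left(- \frac{3}{5} - \frac{2}{5}\right) \left(81 + 12\right) = \left(-1\right) 93 = -93$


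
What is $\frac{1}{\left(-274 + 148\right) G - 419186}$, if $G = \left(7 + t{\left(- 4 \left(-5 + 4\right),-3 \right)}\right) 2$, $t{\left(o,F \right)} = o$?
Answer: $- \frac{1}{421958} \approx -2.3699 \cdot 10^{-6}$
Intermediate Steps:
$G = 22$ ($G = \left(7 - 4 \left(-5 + 4\right)\right) 2 = \left(7 - -4\right) 2 = \left(7 + 4\right) 2 = 11 \cdot 2 = 22$)
$\frac{1}{\left(-274 + 148\right) G - 419186} = \frac{1}{\left(-274 + 148\right) 22 - 419186} = \frac{1}{\left(-126\right) 22 - 419186} = \frac{1}{-2772 - 419186} = \frac{1}{-421958} = - \frac{1}{421958}$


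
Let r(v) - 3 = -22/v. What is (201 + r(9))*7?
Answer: 12698/9 ≈ 1410.9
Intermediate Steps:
r(v) = 3 - 22/v
(201 + r(9))*7 = (201 + (3 - 22/9))*7 = (201 + 5/9)*7 = (1814/9)*7 = 12698/9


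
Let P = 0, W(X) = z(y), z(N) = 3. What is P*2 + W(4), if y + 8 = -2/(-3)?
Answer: 3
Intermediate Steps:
y = -22/3 (y = -8 - 2/(-3) = -8 - 2*(-1/3) = -8 + 2/3 = -22/3 ≈ -7.3333)
W(X) = 3
P*2 + W(4) = 0*2 + 3 = 0 + 3 = 3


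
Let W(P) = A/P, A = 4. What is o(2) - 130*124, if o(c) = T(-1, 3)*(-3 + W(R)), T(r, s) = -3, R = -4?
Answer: -16108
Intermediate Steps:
W(P) = 4/P
o(c) = 12 (o(c) = -3*(-3 + 4/(-4)) = -3*(-3 + 4*(-¼)) = -3*(-3 - 1) = -3*(-4) = 12)
o(2) - 130*124 = 12 - 130*124 = 12 - 16120 = -16108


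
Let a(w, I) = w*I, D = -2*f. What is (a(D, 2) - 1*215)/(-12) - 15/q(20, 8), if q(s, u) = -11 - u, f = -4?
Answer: 3961/228 ≈ 17.373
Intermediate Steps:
D = 8 (D = -2*(-4) = 8)
a(w, I) = I*w
(a(D, 2) - 1*215)/(-12) - 15/q(20, 8) = (2*8 - 1*215)/(-12) - 15/(-11 - 1*8) = (16 - 215)*(-1/12) - 15/(-11 - 8) = -199*(-1/12) - 15/(-19) = 199/12 - 15*(-1/19) = 199/12 + 15/19 = 3961/228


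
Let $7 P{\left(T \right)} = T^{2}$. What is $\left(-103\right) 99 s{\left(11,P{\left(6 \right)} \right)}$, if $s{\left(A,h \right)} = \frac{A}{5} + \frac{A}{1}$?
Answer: $- \frac{673002}{5} \approx -1.346 \cdot 10^{5}$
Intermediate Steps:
$P{\left(T \right)} = \frac{T^{2}}{7}$
$s{\left(A,h \right)} = \frac{6 A}{5}$ ($s{\left(A,h \right)} = A \frac{1}{5} + A 1 = \frac{A}{5} + A = \frac{6 A}{5}$)
$\left(-103\right) 99 s{\left(11,P{\left(6 \right)} \right)} = \left(-103\right) 99 \cdot \frac{6}{5} \cdot 11 = \left(-10197\right) \frac{66}{5} = - \frac{673002}{5}$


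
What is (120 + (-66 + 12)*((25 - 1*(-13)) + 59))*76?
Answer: -388968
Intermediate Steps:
(120 + (-66 + 12)*((25 - 1*(-13)) + 59))*76 = (120 - 54*((25 + 13) + 59))*76 = (120 - 54*(38 + 59))*76 = (120 - 54*97)*76 = (120 - 5238)*76 = -5118*76 = -388968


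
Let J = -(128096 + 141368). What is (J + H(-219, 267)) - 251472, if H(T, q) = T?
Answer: -521155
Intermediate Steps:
J = -269464 (J = -1*269464 = -269464)
(J + H(-219, 267)) - 251472 = (-269464 - 219) - 251472 = -269683 - 251472 = -521155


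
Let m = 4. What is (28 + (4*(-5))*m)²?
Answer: 2704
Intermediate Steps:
(28 + (4*(-5))*m)² = (28 + (4*(-5))*4)² = (28 - 20*4)² = (28 - 80)² = (-52)² = 2704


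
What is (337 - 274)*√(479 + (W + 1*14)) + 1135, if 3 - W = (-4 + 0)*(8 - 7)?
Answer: 1135 + 630*√5 ≈ 2543.7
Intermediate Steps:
W = 7 (W = 3 - (-4 + 0)*(8 - 7) = 3 - (-4) = 3 - 1*(-4) = 3 + 4 = 7)
(337 - 274)*√(479 + (W + 1*14)) + 1135 = (337 - 274)*√(479 + (7 + 1*14)) + 1135 = 63*√(479 + (7 + 14)) + 1135 = 63*√(479 + 21) + 1135 = 63*√500 + 1135 = 63*(10*√5) + 1135 = 630*√5 + 1135 = 1135 + 630*√5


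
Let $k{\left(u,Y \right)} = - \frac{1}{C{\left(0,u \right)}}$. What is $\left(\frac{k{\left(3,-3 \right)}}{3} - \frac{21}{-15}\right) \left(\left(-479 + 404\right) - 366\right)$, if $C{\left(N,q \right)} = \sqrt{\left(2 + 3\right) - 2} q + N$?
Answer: $- \frac{3087}{5} + \frac{49 \sqrt{3}}{3} \approx -589.11$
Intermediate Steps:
$C{\left(N,q \right)} = N + q \sqrt{3}$ ($C{\left(N,q \right)} = \sqrt{5 - 2} q + N = \sqrt{3} q + N = q \sqrt{3} + N = N + q \sqrt{3}$)
$k{\left(u,Y \right)} = - \frac{\sqrt{3}}{3 u}$ ($k{\left(u,Y \right)} = - \frac{1}{0 + u \sqrt{3}} = - \frac{1}{u \sqrt{3}} = - \frac{\sqrt{3}}{3 u}$)
$\left(\frac{k{\left(3,-3 \right)}}{3} - \frac{21}{-15}\right) \left(\left(-479 + 404\right) - 366\right) = \left(\frac{\left(- \frac{1}{3}\right) \sqrt{3} \cdot \frac{1}{3}}{3} - \frac{21}{-15}\right) \left(\left(-479 + 404\right) - 366\right) = \left(\left(- \frac{1}{3}\right) \sqrt{3} \cdot \frac{1}{3} \cdot \frac{1}{3} - - \frac{7}{5}\right) \left(-75 - 366\right) = \left(- \frac{\sqrt{3}}{9} \cdot \frac{1}{3} + \frac{7}{5}\right) \left(-441\right) = \left(- \frac{\sqrt{3}}{27} + \frac{7}{5}\right) \left(-441\right) = \left(\frac{7}{5} - \frac{\sqrt{3}}{27}\right) \left(-441\right) = - \frac{3087}{5} + \frac{49 \sqrt{3}}{3}$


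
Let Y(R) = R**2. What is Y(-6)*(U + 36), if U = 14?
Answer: 1800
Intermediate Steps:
Y(-6)*(U + 36) = (-6)**2*(14 + 36) = 36*50 = 1800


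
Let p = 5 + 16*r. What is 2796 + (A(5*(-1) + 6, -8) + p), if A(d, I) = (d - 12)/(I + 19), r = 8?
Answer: 2928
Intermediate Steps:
A(d, I) = (-12 + d)/(19 + I)
p = 133 (p = 5 + 16*8 = 5 + 128 = 133)
2796 + (A(5*(-1) + 6, -8) + p) = 2796 + ((-12 + (5*(-1) + 6))/(19 - 8) + 133) = 2796 + ((-12 + (-5 + 6))/11 + 133) = 2796 + ((-12 + 1)/11 + 133) = 2796 + ((1/11)*(-11) + 133) = 2796 + (-1 + 133) = 2796 + 132 = 2928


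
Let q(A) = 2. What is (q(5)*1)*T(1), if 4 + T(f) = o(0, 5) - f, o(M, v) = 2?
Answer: -6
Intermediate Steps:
T(f) = -2 - f (T(f) = -4 + (2 - f) = -2 - f)
(q(5)*1)*T(1) = (2*1)*(-2 - 1*1) = 2*(-2 - 1) = 2*(-3) = -6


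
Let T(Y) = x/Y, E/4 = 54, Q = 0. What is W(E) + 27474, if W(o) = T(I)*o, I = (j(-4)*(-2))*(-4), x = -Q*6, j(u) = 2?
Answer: 27474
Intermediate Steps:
E = 216 (E = 4*54 = 216)
x = 0 (x = -1*0*6 = 0*6 = 0)
I = 16 (I = (2*(-2))*(-4) = -4*(-4) = 16)
T(Y) = 0 (T(Y) = 0/Y = 0)
W(o) = 0 (W(o) = 0*o = 0)
W(E) + 27474 = 0 + 27474 = 27474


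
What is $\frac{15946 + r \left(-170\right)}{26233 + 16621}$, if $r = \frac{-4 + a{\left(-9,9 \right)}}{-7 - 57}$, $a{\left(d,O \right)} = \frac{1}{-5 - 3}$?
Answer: $\frac{4079371}{10970624} \approx 0.37184$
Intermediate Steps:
$a{\left(d,O \right)} = - \frac{1}{8}$ ($a{\left(d,O \right)} = \frac{1}{-8} = - \frac{1}{8}$)
$r = \frac{33}{512}$ ($r = \frac{-4 - \frac{1}{8}}{-7 - 57} = - \frac{33}{8 \left(-64\right)} = \left(- \frac{33}{8}\right) \left(- \frac{1}{64}\right) = \frac{33}{512} \approx 0.064453$)
$\frac{15946 + r \left(-170\right)}{26233 + 16621} = \frac{15946 + \frac{33}{512} \left(-170\right)}{26233 + 16621} = \frac{15946 - \frac{2805}{256}}{42854} = \frac{4079371}{256} \cdot \frac{1}{42854} = \frac{4079371}{10970624}$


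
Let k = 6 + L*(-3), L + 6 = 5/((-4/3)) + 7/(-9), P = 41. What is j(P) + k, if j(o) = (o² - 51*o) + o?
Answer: -3977/12 ≈ -331.42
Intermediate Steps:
L = -379/36 (L = -6 + (5/((-4/3)) + 7/(-9)) = -6 + (5/((-4*⅓)) + 7*(-⅑)) = -6 + (5/(-4/3) - 7/9) = -6 + (5*(-¾) - 7/9) = -6 + (-15/4 - 7/9) = -6 - 163/36 = -379/36 ≈ -10.528)
j(o) = o² - 50*o
k = 451/12 (k = 6 - 379/36*(-3) = 6 + 379/12 = 451/12 ≈ 37.583)
j(P) + k = 41*(-50 + 41) + 451/12 = 41*(-9) + 451/12 = -369 + 451/12 = -3977/12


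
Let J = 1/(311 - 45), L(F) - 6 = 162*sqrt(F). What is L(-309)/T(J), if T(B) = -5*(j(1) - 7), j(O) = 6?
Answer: 6/5 + 162*I*sqrt(309)/5 ≈ 1.2 + 569.54*I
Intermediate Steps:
L(F) = 6 + 162*sqrt(F)
J = 1/266 ≈ 0.0037594
T(B) = 5 (T(B) = -5*(6 - 7) = -5*(-1) = 5)
L(-309)/T(J) = (6 + 162*sqrt(-309))/5 = (6 + 162*(I*sqrt(309)))*(1/5) = (6 + 162*I*sqrt(309))*(1/5) = 6/5 + 162*I*sqrt(309)/5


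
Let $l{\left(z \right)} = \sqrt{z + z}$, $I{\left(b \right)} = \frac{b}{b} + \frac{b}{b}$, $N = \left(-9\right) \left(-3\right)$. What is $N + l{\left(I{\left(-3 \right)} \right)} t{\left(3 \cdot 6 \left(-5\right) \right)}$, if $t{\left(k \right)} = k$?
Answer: $-153$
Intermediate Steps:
$N = 27$
$I{\left(b \right)} = 2$ ($I{\left(b \right)} = 1 + 1 = 2$)
$l{\left(z \right)} = \sqrt{2} \sqrt{z}$ ($l{\left(z \right)} = \sqrt{2 z} = \sqrt{2} \sqrt{z}$)
$N + l{\left(I{\left(-3 \right)} \right)} t{\left(3 \cdot 6 \left(-5\right) \right)} = 27 + \sqrt{2} \sqrt{2} \cdot 3 \cdot 6 \left(-5\right) = 27 + 2 \cdot 18 \left(-5\right) = 27 + 2 \left(-90\right) = 27 - 180 = -153$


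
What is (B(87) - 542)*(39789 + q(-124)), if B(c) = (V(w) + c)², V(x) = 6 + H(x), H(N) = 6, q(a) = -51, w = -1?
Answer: 367934142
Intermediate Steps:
V(x) = 12 (V(x) = 6 + 6 = 12)
B(c) = (12 + c)²
(B(87) - 542)*(39789 + q(-124)) = ((12 + 87)² - 542)*(39789 - 51) = (99² - 542)*39738 = (9801 - 542)*39738 = 9259*39738 = 367934142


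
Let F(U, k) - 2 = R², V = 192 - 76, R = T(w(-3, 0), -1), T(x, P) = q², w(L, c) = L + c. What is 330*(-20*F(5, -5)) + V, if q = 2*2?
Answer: -1702684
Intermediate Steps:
q = 4
T(x, P) = 16 (T(x, P) = 4² = 16)
R = 16
V = 116
F(U, k) = 258 (F(U, k) = 2 + 16² = 2 + 256 = 258)
330*(-20*F(5, -5)) + V = 330*(-20*258) + 116 = 330*(-5160) + 116 = -1702800 + 116 = -1702684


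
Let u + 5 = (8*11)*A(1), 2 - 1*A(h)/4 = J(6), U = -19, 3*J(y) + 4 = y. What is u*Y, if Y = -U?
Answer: 26467/3 ≈ 8822.3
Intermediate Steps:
J(y) = -4/3 + y/3
A(h) = 16/3 (A(h) = 8 - 4*(-4/3 + (⅓)*6) = 8 - 4*(-4/3 + 2) = 8 - 4*⅔ = 8 - 8/3 = 16/3)
Y = 19 (Y = -1*(-19) = 19)
u = 1393/3 (u = -5 + (8*11)*(16/3) = -5 + 88*(16/3) = -5 + 1408/3 = 1393/3 ≈ 464.33)
u*Y = (1393/3)*19 = 26467/3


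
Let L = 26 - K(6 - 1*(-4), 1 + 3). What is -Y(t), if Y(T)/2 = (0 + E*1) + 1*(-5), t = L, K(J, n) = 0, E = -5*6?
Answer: 70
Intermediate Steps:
E = -30
L = 26 (L = 26 - 1*0 = 26 + 0 = 26)
t = 26
Y(T) = -70 (Y(T) = 2*((0 - 30*1) + 1*(-5)) = 2*((0 - 30) - 5) = 2*(-30 - 5) = 2*(-35) = -70)
-Y(t) = -1*(-70) = 70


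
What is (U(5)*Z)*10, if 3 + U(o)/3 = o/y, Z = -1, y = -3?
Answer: 140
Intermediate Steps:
U(o) = -9 - o (U(o) = -9 + 3*(o/(-3)) = -9 + 3*(o*(-⅓)) = -9 + 3*(-o/3) = -9 - o)
(U(5)*Z)*10 = ((-9 - 1*5)*(-1))*10 = ((-9 - 5)*(-1))*10 = -14*(-1)*10 = 14*10 = 140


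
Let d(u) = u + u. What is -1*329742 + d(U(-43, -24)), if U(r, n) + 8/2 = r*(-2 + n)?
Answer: -327514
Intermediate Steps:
U(r, n) = -4 + r*(-2 + n)
d(u) = 2*u
-1*329742 + d(U(-43, -24)) = -1*329742 + 2*(-4 - 2*(-43) - 24*(-43)) = -329742 + 2*(-4 + 86 + 1032) = -329742 + 2*1114 = -329742 + 2228 = -327514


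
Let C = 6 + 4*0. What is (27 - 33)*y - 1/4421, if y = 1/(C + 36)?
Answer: -4428/30947 ≈ -0.14308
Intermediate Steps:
C = 6 (C = 6 + 0 = 6)
y = 1/42 (y = 1/(6 + 36) = 1/42 ≈ 0.023810)
(27 - 33)*y - 1/4421 = (27 - 33)*(1/42) - 1/4421 = -6*1/42 - 1*1/4421 = -⅐ - 1/4421 = -4428/30947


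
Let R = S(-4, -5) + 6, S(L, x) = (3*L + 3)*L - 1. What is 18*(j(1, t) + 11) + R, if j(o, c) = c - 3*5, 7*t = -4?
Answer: -289/7 ≈ -41.286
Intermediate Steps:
t = -4/7 (t = (⅐)*(-4) = -4/7 ≈ -0.57143)
S(L, x) = -1 + L*(3 + 3*L) (S(L, x) = (3 + 3*L)*L - 1 = L*(3 + 3*L) - 1 = -1 + L*(3 + 3*L))
j(o, c) = -15 + c (j(o, c) = c - 15 = -15 + c)
R = 41 (R = (-1 + 3*(-4) + 3*(-4)²) + 6 = (-1 - 12 + 3*16) + 6 = (-1 - 12 + 48) + 6 = 35 + 6 = 41)
18*(j(1, t) + 11) + R = 18*((-15 - 4/7) + 11) + 41 = 18*(-109/7 + 11) + 41 = 18*(-32/7) + 41 = -576/7 + 41 = -289/7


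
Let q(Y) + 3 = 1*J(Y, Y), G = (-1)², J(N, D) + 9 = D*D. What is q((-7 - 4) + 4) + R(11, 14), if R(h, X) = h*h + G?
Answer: 159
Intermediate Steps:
J(N, D) = -9 + D² (J(N, D) = -9 + D*D = -9 + D²)
G = 1
R(h, X) = 1 + h² (R(h, X) = h*h + 1 = h² + 1 = 1 + h²)
q(Y) = -12 + Y² (q(Y) = -3 + 1*(-9 + Y²) = -3 + (-9 + Y²) = -12 + Y²)
q((-7 - 4) + 4) + R(11, 14) = (-12 + ((-7 - 4) + 4)²) + (1 + 11²) = (-12 + (-11 + 4)²) + (1 + 121) = (-12 + (-7)²) + 122 = (-12 + 49) + 122 = 37 + 122 = 159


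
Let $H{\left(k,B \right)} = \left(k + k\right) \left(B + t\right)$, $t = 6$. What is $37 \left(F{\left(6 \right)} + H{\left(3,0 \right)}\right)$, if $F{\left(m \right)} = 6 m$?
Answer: $2664$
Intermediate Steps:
$H{\left(k,B \right)} = 2 k \left(6 + B\right)$ ($H{\left(k,B \right)} = \left(k + k\right) \left(B + 6\right) = 2 k \left(6 + B\right)$)
$37 \left(F{\left(6 \right)} + H{\left(3,0 \right)}\right) = 37 \left(6 \cdot 6 + 2 \cdot 3 \left(6 + 0\right)\right) = 37 \left(36 + 2 \cdot 3 \cdot 6\right) = 37 \left(36 + 36\right) = 37 \cdot 72 = 2664$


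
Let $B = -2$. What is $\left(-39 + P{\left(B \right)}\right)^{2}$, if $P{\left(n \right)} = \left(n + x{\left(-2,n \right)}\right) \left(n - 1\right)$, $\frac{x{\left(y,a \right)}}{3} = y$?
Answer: $225$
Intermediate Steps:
$x{\left(y,a \right)} = 3 y$
$P{\left(n \right)} = \left(-1 + n\right) \left(-6 + n\right)$ ($P{\left(n \right)} = \left(n + 3 \left(-2\right)\right) \left(n - 1\right) = \left(n - 6\right) \left(-1 + n\right) = \left(-6 + n\right) \left(-1 + n\right) = \left(-1 + n\right) \left(-6 + n\right)$)
$\left(-39 + P{\left(B \right)}\right)^{2} = \left(-39 + \left(6 + \left(-2\right)^{2} - -14\right)\right)^{2} = \left(-39 + \left(6 + 4 + 14\right)\right)^{2} = \left(-39 + 24\right)^{2} = \left(-15\right)^{2} = 225$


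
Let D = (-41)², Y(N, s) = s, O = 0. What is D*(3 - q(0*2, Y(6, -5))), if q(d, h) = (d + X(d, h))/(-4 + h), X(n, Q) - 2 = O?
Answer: 48749/9 ≈ 5416.6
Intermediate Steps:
X(n, Q) = 2 (X(n, Q) = 2 + 0 = 2)
q(d, h) = (2 + d)/(-4 + h) (q(d, h) = (d + 2)/(-4 + h) = (2 + d)/(-4 + h))
D = 1681
D*(3 - q(0*2, Y(6, -5))) = 1681*(3 - (2 + 0*2)/(-4 - 5)) = 1681*(3 - (2 + 0)/(-9)) = 1681*(3 - (-1)*2/9) = 1681*(3 - 1*(-2/9)) = 1681*(3 + 2/9) = 1681*(29/9) = 48749/9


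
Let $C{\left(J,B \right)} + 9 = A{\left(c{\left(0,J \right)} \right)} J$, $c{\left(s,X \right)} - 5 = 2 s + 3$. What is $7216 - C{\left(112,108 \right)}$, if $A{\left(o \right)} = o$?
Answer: $6329$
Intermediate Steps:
$c{\left(s,X \right)} = 8 + 2 s$ ($c{\left(s,X \right)} = 5 + \left(2 s + 3\right) = 5 + \left(3 + 2 s\right) = 8 + 2 s$)
$C{\left(J,B \right)} = -9 + 8 J$ ($C{\left(J,B \right)} = -9 + \left(8 + 2 \cdot 0\right) J = -9 + \left(8 + 0\right) J = -9 + 8 J$)
$7216 - C{\left(112,108 \right)} = 7216 - \left(-9 + 8 \cdot 112\right) = 7216 - \left(-9 + 896\right) = 7216 - 887 = 6329$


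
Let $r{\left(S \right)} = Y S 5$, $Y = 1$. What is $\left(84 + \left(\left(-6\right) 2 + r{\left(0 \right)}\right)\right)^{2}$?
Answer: $5184$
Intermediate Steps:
$r{\left(S \right)} = 5 S$ ($r{\left(S \right)} = 1 S 5 = S 5 = 5 S$)
$\left(84 + \left(\left(-6\right) 2 + r{\left(0 \right)}\right)\right)^{2} = \left(84 + \left(\left(-6\right) 2 + 5 \cdot 0\right)\right)^{2} = \left(84 + \left(-12 + 0\right)\right)^{2} = \left(84 - 12\right)^{2} = 72^{2} = 5184$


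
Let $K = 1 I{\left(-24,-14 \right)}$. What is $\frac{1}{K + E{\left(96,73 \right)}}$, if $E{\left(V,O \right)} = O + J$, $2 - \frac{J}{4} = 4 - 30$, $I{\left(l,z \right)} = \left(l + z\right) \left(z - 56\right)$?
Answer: $\frac{1}{2845} \approx 0.00035149$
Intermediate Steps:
$I{\left(l,z \right)} = \left(-56 + z\right) \left(l + z\right)$ ($I{\left(l,z \right)} = \left(l + z\right) \left(-56 + z\right) = \left(-56 + z\right) \left(l + z\right)$)
$J = 112$ ($J = 8 - 4 \left(4 - 30\right) = 8 - -104 = 8 + 104 = 112$)
$E{\left(V,O \right)} = 112 + O$ ($E{\left(V,O \right)} = O + 112 = 112 + O$)
$K = 2660$ ($K = 1 \left(\left(-14\right)^{2} - -1344 - -784 - -336\right) = 1 \left(196 + 1344 + 784 + 336\right) = 1 \cdot 2660 = 2660$)
$\frac{1}{K + E{\left(96,73 \right)}} = \frac{1}{2660 + \left(112 + 73\right)} = \frac{1}{2660 + 185} = \frac{1}{2845}$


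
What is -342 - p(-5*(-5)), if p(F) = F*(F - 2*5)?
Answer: -717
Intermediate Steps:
p(F) = F*(-10 + F) (p(F) = F*(F - 10) = F*(-10 + F))
-342 - p(-5*(-5)) = -342 - (-5*(-5))*(-10 - 5*(-5)) = -342 - 25*(-10 + 25) = -342 - 25*15 = -342 - 1*375 = -342 - 375 = -717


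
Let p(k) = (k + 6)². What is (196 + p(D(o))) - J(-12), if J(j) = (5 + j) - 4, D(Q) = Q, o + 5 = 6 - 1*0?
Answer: 256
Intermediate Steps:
o = 1 (o = -5 + (6 - 1*0) = -5 + (6 + 0) = -5 + 6 = 1)
J(j) = 1 + j
p(k) = (6 + k)²
(196 + p(D(o))) - J(-12) = (196 + (6 + 1)²) - (1 - 12) = (196 + 7²) - 1*(-11) = (196 + 49) + 11 = 245 + 11 = 256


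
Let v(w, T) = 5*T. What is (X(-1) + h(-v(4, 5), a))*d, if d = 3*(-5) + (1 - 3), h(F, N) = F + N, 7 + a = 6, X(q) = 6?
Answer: 340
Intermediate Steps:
a = -1 (a = -7 + 6 = -1)
d = -17 (d = -15 - 2 = -17)
(X(-1) + h(-v(4, 5), a))*d = (6 + (-5*5 - 1))*(-17) = (6 + (-1*25 - 1))*(-17) = (6 + (-25 - 1))*(-17) = (6 - 26)*(-17) = -20*(-17) = 340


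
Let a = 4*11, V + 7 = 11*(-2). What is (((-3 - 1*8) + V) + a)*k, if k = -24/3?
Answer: -32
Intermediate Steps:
V = -29 (V = -7 + 11*(-2) = -7 - 22 = -29)
a = 44
k = -8 (k = -24*1/3 = -8)
(((-3 - 1*8) + V) + a)*k = (((-3 - 1*8) - 29) + 44)*(-8) = (((-3 - 8) - 29) + 44)*(-8) = ((-11 - 29) + 44)*(-8) = (-40 + 44)*(-8) = 4*(-8) = -32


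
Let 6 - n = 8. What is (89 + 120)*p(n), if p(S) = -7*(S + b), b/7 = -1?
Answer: 13167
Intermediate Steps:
b = -7 (b = 7*(-1) = -7)
n = -2 (n = 6 - 1*8 = 6 - 8 = -2)
p(S) = 49 - 7*S (p(S) = -7*(S - 7) = -7*(-7 + S) = 49 - 7*S)
(89 + 120)*p(n) = (89 + 120)*(49 - 7*(-2)) = 209*(49 + 14) = 209*63 = 13167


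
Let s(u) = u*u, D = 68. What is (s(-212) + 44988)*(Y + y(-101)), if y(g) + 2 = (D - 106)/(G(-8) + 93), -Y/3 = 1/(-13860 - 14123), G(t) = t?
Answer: -523423035788/2378555 ≈ -2.2006e+5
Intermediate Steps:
Y = 3/27983 (Y = -3/(-13860 - 14123) = -3/(-27983) = -3*(-1/27983) = 3/27983 ≈ 0.00010721)
s(u) = u**2
y(g) = -208/85 (y(g) = -2 + (68 - 106)/(-8 + 93) = -2 - 38/85 = -208/85)
(s(-212) + 44988)*(Y + y(-101)) = ((-212)**2 + 44988)*(3/27983 - 208/85) = (44944 + 44988)*(-5820209/2378555) = 89932*(-5820209/2378555) = -523423035788/2378555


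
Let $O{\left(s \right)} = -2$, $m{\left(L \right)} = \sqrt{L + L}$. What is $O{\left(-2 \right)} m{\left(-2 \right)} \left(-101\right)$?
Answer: $404 i \approx 404.0 i$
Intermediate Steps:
$m{\left(L \right)} = \sqrt{2} \sqrt{L}$ ($m{\left(L \right)} = \sqrt{2 L} = \sqrt{2} \sqrt{L}$)
$O{\left(-2 \right)} m{\left(-2 \right)} \left(-101\right) = - 2 \sqrt{2} \sqrt{-2} \left(-101\right) = - 2 \sqrt{2} i \sqrt{2} \left(-101\right) = - 2 \cdot 2 i \left(-101\right) = - 4 i \left(-101\right) = 404 i$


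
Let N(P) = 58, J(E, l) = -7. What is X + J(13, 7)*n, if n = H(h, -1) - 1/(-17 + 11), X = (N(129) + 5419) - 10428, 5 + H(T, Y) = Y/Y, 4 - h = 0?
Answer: -29545/6 ≈ -4924.2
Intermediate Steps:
h = 4 (h = 4 - 1*0 = 4 + 0 = 4)
H(T, Y) = -4 (H(T, Y) = -5 + Y/Y = -5 + 1 = -4)
X = -4951 (X = (58 + 5419) - 10428 = 5477 - 10428 = -4951)
n = -23/6 (n = -4 - 1/(-17 + 11) = -4 - 1/(-6) = -4 - 1*(-⅙) = -4 + ⅙ = -23/6 ≈ -3.8333)
X + J(13, 7)*n = -4951 - 7*(-23/6) = -4951 + 161/6 = -29545/6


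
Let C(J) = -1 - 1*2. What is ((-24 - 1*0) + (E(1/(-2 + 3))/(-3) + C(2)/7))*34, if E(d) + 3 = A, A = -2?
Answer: -16252/21 ≈ -773.90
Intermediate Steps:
E(d) = -5 (E(d) = -3 - 2 = -5)
C(J) = -3 (C(J) = -1 - 2 = -3)
((-24 - 1*0) + (E(1/(-2 + 3))/(-3) + C(2)/7))*34 = ((-24 - 1*0) + (-5/(-3) - 3/7))*34 = ((-24 + 0) + (-5*(-⅓) - 3*⅐))*34 = (-24 + (5/3 - 3/7))*34 = (-24 + 26/21)*34 = -478/21*34 = -16252/21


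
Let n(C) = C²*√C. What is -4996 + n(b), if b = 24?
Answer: -4996 + 1152*√6 ≈ -2174.2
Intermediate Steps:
n(C) = C^(5/2)
-4996 + n(b) = -4996 + 24^(5/2) = -4996 + 1152*√6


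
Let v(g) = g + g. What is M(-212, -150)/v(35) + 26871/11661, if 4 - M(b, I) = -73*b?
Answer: -176073/805 ≈ -218.72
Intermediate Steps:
M(b, I) = 4 + 73*b (M(b, I) = 4 - (-73)*b = 4 + 73*b)
v(g) = 2*g
M(-212, -150)/v(35) + 26871/11661 = (4 + 73*(-212))/((2*35)) + 26871/11661 = (4 - 15476)/70 + 26871*(1/11661) = -15472*1/70 + 53/23 = -7736/35 + 53/23 = -176073/805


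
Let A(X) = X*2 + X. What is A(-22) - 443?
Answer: -509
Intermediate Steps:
A(X) = 3*X (A(X) = 2*X + X = 3*X)
A(-22) - 443 = 3*(-22) - 443 = -66 - 443 = -509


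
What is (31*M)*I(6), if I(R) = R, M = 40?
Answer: 7440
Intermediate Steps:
(31*M)*I(6) = (31*40)*6 = 1240*6 = 7440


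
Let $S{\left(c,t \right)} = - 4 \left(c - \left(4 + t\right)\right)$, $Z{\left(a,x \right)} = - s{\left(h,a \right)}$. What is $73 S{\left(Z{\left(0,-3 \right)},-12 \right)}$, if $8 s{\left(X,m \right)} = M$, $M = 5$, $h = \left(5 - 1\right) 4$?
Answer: $- \frac{4307}{2} \approx -2153.5$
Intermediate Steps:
$h = 16$ ($h = 4 \cdot 4 = 16$)
$s{\left(X,m \right)} = \frac{5}{8}$ ($s{\left(X,m \right)} = \frac{1}{8} \cdot 5 = \frac{5}{8}$)
$Z{\left(a,x \right)} = - \frac{5}{8}$ ($Z{\left(a,x \right)} = \left(-1\right) \frac{5}{8} = - \frac{5}{8}$)
$S{\left(c,t \right)} = 16 - 4 c + 4 t$ ($S{\left(c,t \right)} = - 4 \left(-4 + c - t\right) = 16 - 4 c + 4 t$)
$73 S{\left(Z{\left(0,-3 \right)},-12 \right)} = 73 \left(16 - - \frac{5}{2} + 4 \left(-12\right)\right) = 73 \left(16 + \frac{5}{2} - 48\right) = 73 \left(- \frac{59}{2}\right) = - \frac{4307}{2}$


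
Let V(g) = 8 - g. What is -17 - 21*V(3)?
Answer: -122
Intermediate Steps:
-17 - 21*V(3) = -17 - 21*(8 - 1*3) = -17 - 21*(8 - 3) = -17 - 21*5 = -17 - 105 = -122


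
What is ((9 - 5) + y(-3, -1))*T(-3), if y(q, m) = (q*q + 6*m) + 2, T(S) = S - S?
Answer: 0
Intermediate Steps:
T(S) = 0
y(q, m) = 2 + q² + 6*m (y(q, m) = (q² + 6*m) + 2 = 2 + q² + 6*m)
((9 - 5) + y(-3, -1))*T(-3) = ((9 - 5) + (2 + (-3)² + 6*(-1)))*0 = (4 + (2 + 9 - 6))*0 = (4 + 5)*0 = 9*0 = 0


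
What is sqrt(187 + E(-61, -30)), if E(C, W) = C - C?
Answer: sqrt(187) ≈ 13.675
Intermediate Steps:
E(C, W) = 0
sqrt(187 + E(-61, -30)) = sqrt(187 + 0) = sqrt(187)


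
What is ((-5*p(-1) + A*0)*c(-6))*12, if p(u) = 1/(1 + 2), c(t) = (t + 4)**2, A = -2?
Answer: -80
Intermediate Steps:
c(t) = (4 + t)**2
p(u) = 1/3
((-5*p(-1) + A*0)*c(-6))*12 = ((-5*1/3 - 2*0)*(4 - 6)**2)*12 = ((-5/3 + 0)*(-2)**2)*12 = -5/3*4*12 = -20/3*12 = -80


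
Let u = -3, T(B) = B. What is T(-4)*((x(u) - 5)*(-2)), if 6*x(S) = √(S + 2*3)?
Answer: -40 + 4*√3/3 ≈ -37.691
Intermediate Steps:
x(S) = √(6 + S)/6 (x(S) = √(S + 2*3)/6 = √(S + 6)/6 = √(6 + S)/6)
T(-4)*((x(u) - 5)*(-2)) = -4*(√(6 - 3)/6 - 5)*(-2) = -4*(√3/6 - 5)*(-2) = -4*(-5 + √3/6)*(-2) = -4*(10 - √3/3) = -40 + 4*√3/3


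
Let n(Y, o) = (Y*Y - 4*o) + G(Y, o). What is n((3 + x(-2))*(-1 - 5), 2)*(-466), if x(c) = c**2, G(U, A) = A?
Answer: -819228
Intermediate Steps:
n(Y, o) = Y**2 - 3*o (n(Y, o) = (Y*Y - 4*o) + o = (Y**2 - 4*o) + o = Y**2 - 3*o)
n((3 + x(-2))*(-1 - 5), 2)*(-466) = (((3 + (-2)**2)*(-1 - 5))**2 - 3*2)*(-466) = (((3 + 4)*(-6))**2 - 6)*(-466) = ((7*(-6))**2 - 6)*(-466) = ((-42)**2 - 6)*(-466) = (1764 - 6)*(-466) = 1758*(-466) = -819228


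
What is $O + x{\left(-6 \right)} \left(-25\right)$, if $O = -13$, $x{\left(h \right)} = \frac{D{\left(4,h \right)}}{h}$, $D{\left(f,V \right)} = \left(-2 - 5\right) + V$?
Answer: $- \frac{403}{6} \approx -67.167$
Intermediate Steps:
$D{\left(f,V \right)} = -7 + V$
$x{\left(h \right)} = \frac{-7 + h}{h}$
$O + x{\left(-6 \right)} \left(-25\right) = -13 + \frac{-7 - 6}{-6} \left(-25\right) = -13 + \left(- \frac{1}{6}\right) \left(-13\right) \left(-25\right) = -13 + \frac{13}{6} \left(-25\right) = -13 - \frac{325}{6} = - \frac{403}{6}$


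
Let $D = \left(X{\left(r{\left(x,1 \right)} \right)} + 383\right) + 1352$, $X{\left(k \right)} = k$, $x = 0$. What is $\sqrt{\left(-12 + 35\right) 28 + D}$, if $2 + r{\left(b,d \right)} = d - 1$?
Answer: $\sqrt{2377} \approx 48.755$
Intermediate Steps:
$r{\left(b,d \right)} = -3 + d$ ($r{\left(b,d \right)} = -2 + \left(d - 1\right) = -2 + \left(-1 + d\right) = -3 + d$)
$D = 1733$ ($D = \left(\left(-3 + 1\right) + 383\right) + 1352 = \left(-2 + 383\right) + 1352 = 381 + 1352 = 1733$)
$\sqrt{\left(-12 + 35\right) 28 + D} = \sqrt{\left(-12 + 35\right) 28 + 1733} = \sqrt{23 \cdot 28 + 1733} = \sqrt{644 + 1733} = \sqrt{2377}$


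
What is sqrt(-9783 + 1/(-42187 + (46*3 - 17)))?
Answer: I*sqrt(1923499067646)/14022 ≈ 98.909*I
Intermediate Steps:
sqrt(-9783 + 1/(-42187 + (46*3 - 17))) = sqrt(-9783 + 1/(-42187 + (138 - 17))) = sqrt(-9783 + 1/(-42187 + 121)) = sqrt(-9783 + 1/(-42066)) = sqrt(-9783 - 1/42066) = sqrt(-411531679/42066) = I*sqrt(1923499067646)/14022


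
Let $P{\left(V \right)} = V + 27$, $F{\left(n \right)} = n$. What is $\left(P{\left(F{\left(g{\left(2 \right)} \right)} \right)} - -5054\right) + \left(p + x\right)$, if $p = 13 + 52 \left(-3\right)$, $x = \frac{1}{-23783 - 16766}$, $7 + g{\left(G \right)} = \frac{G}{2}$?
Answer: $\frac{199987667}{40549} \approx 4932.0$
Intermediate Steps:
$g{\left(G \right)} = -7 + \frac{G}{2}$
$P{\left(V \right)} = 27 + V$
$x = - \frac{1}{40549}$ ($x = \frac{1}{-40549} = - \frac{1}{40549} \approx -2.4662 \cdot 10^{-5}$)
$p = -143$ ($p = 13 - 156 = -143$)
$\left(P{\left(F{\left(g{\left(2 \right)} \right)} \right)} - -5054\right) + \left(p + x\right) = \left(\left(27 + \left(-7 + \frac{1}{2} \cdot 2\right)\right) - -5054\right) - \frac{5798508}{40549} = \left(\left(27 + \left(-7 + 1\right)\right) + 5054\right) - \frac{5798508}{40549} = \left(\left(27 - 6\right) + 5054\right) - \frac{5798508}{40549} = \left(21 + 5054\right) - \frac{5798508}{40549} = 5075 - \frac{5798508}{40549} = \frac{199987667}{40549}$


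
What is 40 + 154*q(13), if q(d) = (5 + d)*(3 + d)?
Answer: 44392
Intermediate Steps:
q(d) = (3 + d)*(5 + d)
40 + 154*q(13) = 40 + 154*(15 + 13² + 8*13) = 40 + 154*(15 + 169 + 104) = 40 + 154*288 = 40 + 44352 = 44392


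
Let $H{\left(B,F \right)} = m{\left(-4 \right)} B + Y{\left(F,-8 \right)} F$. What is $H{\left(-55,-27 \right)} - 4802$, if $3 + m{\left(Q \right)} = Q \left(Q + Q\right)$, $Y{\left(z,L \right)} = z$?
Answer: $-5668$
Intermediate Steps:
$m{\left(Q \right)} = -3 + 2 Q^{2}$ ($m{\left(Q \right)} = -3 + Q \left(Q + Q\right) = -3 + Q 2 Q = -3 + 2 Q^{2}$)
$H{\left(B,F \right)} = F^{2} + 29 B$ ($H{\left(B,F \right)} = \left(-3 + 2 \left(-4\right)^{2}\right) B + F F = \left(-3 + 2 \cdot 16\right) B + F^{2} = \left(-3 + 32\right) B + F^{2} = 29 B + F^{2} = F^{2} + 29 B$)
$H{\left(-55,-27 \right)} - 4802 = \left(\left(-27\right)^{2} + 29 \left(-55\right)\right) - 4802 = \left(729 - 1595\right) - 4802 = -866 - 4802 = -5668$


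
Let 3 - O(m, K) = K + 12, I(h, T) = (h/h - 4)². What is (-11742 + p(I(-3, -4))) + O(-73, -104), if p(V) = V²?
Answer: -11566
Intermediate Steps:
I(h, T) = 9 (I(h, T) = (1 - 4)² = (-3)² = 9)
O(m, K) = -9 - K (O(m, K) = 3 - (K + 12) = 3 - (12 + K) = 3 + (-12 - K) = -9 - K)
(-11742 + p(I(-3, -4))) + O(-73, -104) = (-11742 + 9²) + (-9 - 1*(-104)) = (-11742 + 81) + (-9 + 104) = -11661 + 95 = -11566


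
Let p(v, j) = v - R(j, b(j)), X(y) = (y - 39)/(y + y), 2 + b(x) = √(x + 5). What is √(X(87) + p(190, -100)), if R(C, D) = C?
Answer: √244122/29 ≈ 17.037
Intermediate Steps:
b(x) = -2 + √(5 + x) (b(x) = -2 + √(x + 5) = -2 + √(5 + x))
X(y) = (-39 + y)/(2*y) (X(y) = (-39 + y)/((2*y)) = (-39 + y)*(1/(2*y)) = (-39 + y)/(2*y))
p(v, j) = v - j
√(X(87) + p(190, -100)) = √((½)*(-39 + 87)/87 + (190 - 1*(-100))) = √((½)*(1/87)*48 + (190 + 100)) = √(8/29 + 290) = √(8418/29) = √244122/29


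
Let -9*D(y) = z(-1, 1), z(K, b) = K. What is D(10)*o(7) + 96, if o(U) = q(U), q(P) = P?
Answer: 871/9 ≈ 96.778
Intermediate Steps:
D(y) = 1/9 (D(y) = -1/9*(-1) = 1/9)
o(U) = U
D(10)*o(7) + 96 = (1/9)*7 + 96 = 7/9 + 96 = 871/9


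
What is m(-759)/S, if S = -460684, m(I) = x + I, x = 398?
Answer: 361/460684 ≈ 0.00078362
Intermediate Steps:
m(I) = 398 + I
m(-759)/S = (398 - 759)/(-460684) = -361*(-1/460684) = 361/460684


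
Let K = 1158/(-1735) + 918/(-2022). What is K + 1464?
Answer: 855337779/584695 ≈ 1462.9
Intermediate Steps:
K = -655701/584695 (K = 1158*(-1/1735) + 918*(-1/2022) = -1158/1735 - 153/337 = -655701/584695 ≈ -1.1214)
K + 1464 = -655701/584695 + 1464 = 855337779/584695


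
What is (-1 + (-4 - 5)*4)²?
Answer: 1369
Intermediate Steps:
(-1 + (-4 - 5)*4)² = (-1 - 9*4)² = (-1 - 36)² = (-37)² = 1369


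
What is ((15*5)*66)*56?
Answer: 277200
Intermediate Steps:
((15*5)*66)*56 = (75*66)*56 = 4950*56 = 277200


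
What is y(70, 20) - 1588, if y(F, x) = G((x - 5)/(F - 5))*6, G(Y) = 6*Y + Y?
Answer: -20518/13 ≈ -1578.3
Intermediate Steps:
G(Y) = 7*Y
y(F, x) = 42*(-5 + x)/(-5 + F) (y(F, x) = (7*((x - 5)/(F - 5)))*6 = (7*((-5 + x)/(-5 + F)))*6 = (7*(-5 + x)/(-5 + F))*6 = 42*(-5 + x)/(-5 + F))
y(70, 20) - 1588 = 42*(-5 + 20)/(-5 + 70) - 1588 = 42*15/65 - 1588 = 42*(1/65)*15 - 1588 = 126/13 - 1588 = -20518/13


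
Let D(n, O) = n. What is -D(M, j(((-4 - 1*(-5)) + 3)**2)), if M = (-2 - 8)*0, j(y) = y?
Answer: 0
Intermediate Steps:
M = 0 (M = -10*0 = 0)
-D(M, j(((-4 - 1*(-5)) + 3)**2)) = -1*0 = 0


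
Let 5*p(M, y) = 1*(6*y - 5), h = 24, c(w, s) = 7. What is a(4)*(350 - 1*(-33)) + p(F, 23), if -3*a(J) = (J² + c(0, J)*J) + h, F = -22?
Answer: -129821/15 ≈ -8654.7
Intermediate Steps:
p(M, y) = -1 + 6*y/5 (p(M, y) = (1*(6*y - 5))/5 = (1*(-5 + 6*y))/5 = (-5 + 6*y)/5 = -1 + 6*y/5)
a(J) = -8 - 7*J/3 - J²/3 (a(J) = -((J² + 7*J) + 24)/3 = -(24 + J² + 7*J)/3 = -8 - 7*J/3 - J²/3)
a(4)*(350 - 1*(-33)) + p(F, 23) = (-8 - 7/3*4 - ⅓*4²)*(350 - 1*(-33)) + (-1 + (6/5)*23) = (-8 - 28/3 - ⅓*16)*(350 + 33) + (-1 + 138/5) = (-8 - 28/3 - 16/3)*383 + 133/5 = -68/3*383 + 133/5 = -26044/3 + 133/5 = -129821/15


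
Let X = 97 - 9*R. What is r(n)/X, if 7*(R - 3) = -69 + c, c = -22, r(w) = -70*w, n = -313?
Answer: 21910/187 ≈ 117.17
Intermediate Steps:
R = -10 (R = 3 + (-69 - 22)/7 = 3 + (⅐)*(-91) = 3 - 13 = -10)
X = 187 (X = 97 - 9*(-10) = 97 + 90 = 187)
r(n)/X = -70*(-313)/187 = 21910*(1/187) = 21910/187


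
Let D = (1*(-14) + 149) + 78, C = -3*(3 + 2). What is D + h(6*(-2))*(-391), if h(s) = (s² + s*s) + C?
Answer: -106530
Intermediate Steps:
C = -15 (C = -3*5 = -15)
D = 213 (D = (-14 + 149) + 78 = 135 + 78 = 213)
h(s) = -15 + 2*s² (h(s) = (s² + s*s) - 15 = (s² + s²) - 15 = 2*s² - 15 = -15 + 2*s²)
D + h(6*(-2))*(-391) = 213 + (-15 + 2*(6*(-2))²)*(-391) = 213 + (-15 + 2*(-12)²)*(-391) = 213 + (-15 + 2*144)*(-391) = 213 + (-15 + 288)*(-391) = 213 + 273*(-391) = 213 - 106743 = -106530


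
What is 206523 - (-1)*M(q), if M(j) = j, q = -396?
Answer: 206127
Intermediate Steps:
206523 - (-1)*M(q) = 206523 - (-1)*(-396) = 206523 - 1*396 = 206523 - 396 = 206127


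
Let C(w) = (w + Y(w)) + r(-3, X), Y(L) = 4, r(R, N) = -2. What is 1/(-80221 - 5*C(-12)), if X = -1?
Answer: -1/80171 ≈ -1.2473e-5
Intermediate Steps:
C(w) = 2 + w (C(w) = (w + 4) - 2 = (4 + w) - 2 = 2 + w)
1/(-80221 - 5*C(-12)) = 1/(-80221 - 5*(2 - 12)) = 1/(-80221 - 5*(-10)) = 1/(-80221 + 50) = 1/(-80171) = -1/80171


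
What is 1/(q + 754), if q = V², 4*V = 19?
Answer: 16/12425 ≈ 0.0012877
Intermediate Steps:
V = 19/4 (V = (¼)*19 = 19/4 ≈ 4.7500)
q = 361/16 (q = (19/4)² = 361/16 ≈ 22.563)
1/(q + 754) = 1/(361/16 + 754) = 1/(12425/16) = 16/12425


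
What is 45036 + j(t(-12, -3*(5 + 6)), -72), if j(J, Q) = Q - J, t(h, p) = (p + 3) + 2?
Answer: 44992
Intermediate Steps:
t(h, p) = 5 + p (t(h, p) = (3 + p) + 2 = 5 + p)
45036 + j(t(-12, -3*(5 + 6)), -72) = 45036 + (-72 - (5 - 3*(5 + 6))) = 45036 + (-72 - (5 - 3*11)) = 45036 + (-72 - (5 - 33)) = 45036 + (-72 - 1*(-28)) = 45036 + (-72 + 28) = 45036 - 44 = 44992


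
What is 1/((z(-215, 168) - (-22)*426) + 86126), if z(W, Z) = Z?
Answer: 1/95666 ≈ 1.0453e-5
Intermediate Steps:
1/((z(-215, 168) - (-22)*426) + 86126) = 1/((168 - (-22)*426) + 86126) = 1/((168 - 1*(-9372)) + 86126) = 1/((168 + 9372) + 86126) = 1/(9540 + 86126) = 1/95666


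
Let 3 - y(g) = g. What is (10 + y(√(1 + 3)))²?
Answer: 121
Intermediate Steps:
y(g) = 3 - g
(10 + y(√(1 + 3)))² = (10 + (3 - √(1 + 3)))² = (10 + (3 - √4))² = (10 + (3 - 1*2))² = (10 + (3 - 2))² = (10 + 1)² = 11² = 121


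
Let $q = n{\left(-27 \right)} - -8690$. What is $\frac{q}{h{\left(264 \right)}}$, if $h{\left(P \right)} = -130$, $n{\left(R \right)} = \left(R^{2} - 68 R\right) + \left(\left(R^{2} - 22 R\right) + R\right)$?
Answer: $- \frac{12551}{130} \approx -96.546$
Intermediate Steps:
$n{\left(R \right)} = - 89 R + 2 R^{2}$ ($n{\left(R \right)} = \left(R^{2} - 68 R\right) + \left(R^{2} - 21 R\right) = - 89 R + 2 R^{2}$)
$q = 12551$ ($q = - 27 \left(-89 + 2 \left(-27\right)\right) - -8690 = - 27 \left(-89 - 54\right) + 8690 = \left(-27\right) \left(-143\right) + 8690 = 3861 + 8690 = 12551$)
$\frac{q}{h{\left(264 \right)}} = \frac{12551}{-130} = 12551 \left(- \frac{1}{130}\right) = - \frac{12551}{130}$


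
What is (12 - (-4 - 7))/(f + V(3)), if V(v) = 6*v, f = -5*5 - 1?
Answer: -23/8 ≈ -2.8750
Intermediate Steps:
f = -26 (f = -25 - 1 = -26)
(12 - (-4 - 7))/(f + V(3)) = (12 - (-4 - 7))/(-26 + 6*3) = (12 - 1*(-11))/(-26 + 18) = (12 + 11)/(-8) = -⅛*23 = -23/8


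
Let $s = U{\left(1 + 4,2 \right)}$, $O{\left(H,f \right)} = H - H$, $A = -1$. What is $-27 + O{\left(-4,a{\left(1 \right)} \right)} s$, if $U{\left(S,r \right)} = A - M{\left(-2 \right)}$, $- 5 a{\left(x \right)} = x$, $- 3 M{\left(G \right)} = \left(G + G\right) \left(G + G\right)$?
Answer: $-27$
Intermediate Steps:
$M{\left(G \right)} = - \frac{4 G^{2}}{3}$ ($M{\left(G \right)} = - \frac{\left(G + G\right) \left(G + G\right)}{3} = - \frac{2 G 2 G}{3} = - \frac{4 G^{2}}{3}$)
$a{\left(x \right)} = - \frac{x}{5}$
$U{\left(S,r \right)} = \frac{13}{3}$ ($U{\left(S,r \right)} = -1 - - \frac{4 \left(-2\right)^{2}}{3} = -1 - \left(- \frac{4}{3}\right) 4 = -1 - - \frac{16}{3} = -1 + \frac{16}{3} = \frac{13}{3}$)
$O{\left(H,f \right)} = 0$
$s = \frac{13}{3} \approx 4.3333$
$-27 + O{\left(-4,a{\left(1 \right)} \right)} s = -27 + 0 \cdot \frac{13}{3} = -27 + 0 = -27$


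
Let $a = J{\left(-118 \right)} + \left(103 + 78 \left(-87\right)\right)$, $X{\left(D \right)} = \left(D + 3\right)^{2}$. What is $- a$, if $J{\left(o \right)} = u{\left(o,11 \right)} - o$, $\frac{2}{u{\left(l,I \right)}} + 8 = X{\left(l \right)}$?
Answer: $\frac{86769603}{13217} \approx 6565.0$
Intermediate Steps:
$X{\left(D \right)} = \left(3 + D\right)^{2}$
$u{\left(l,I \right)} = \frac{2}{-8 + \left(3 + l\right)^{2}}$
$J{\left(o \right)} = - o + \frac{2}{-8 + \left(3 + o\right)^{2}}$ ($J{\left(o \right)} = \frac{2}{-8 + \left(3 + o\right)^{2}} - o = - o + \frac{2}{-8 + \left(3 + o\right)^{2}}$)
$a = - \frac{86769603}{13217}$ ($a = \left(\left(-1\right) \left(-118\right) + \frac{2}{-8 + \left(3 - 118\right)^{2}}\right) + \left(103 + 78 \left(-87\right)\right) = \left(118 + \frac{2}{-8 + \left(-115\right)^{2}}\right) + \left(103 - 6786\right) = \left(118 + \frac{2}{-8 + 13225}\right) - 6683 = \left(118 + \frac{2}{13217}\right) - 6683 = \frac{1559608}{13217} - 6683 = - \frac{86769603}{13217} \approx -6565.0$)
$- a = \left(-1\right) \left(- \frac{86769603}{13217}\right) = \frac{86769603}{13217}$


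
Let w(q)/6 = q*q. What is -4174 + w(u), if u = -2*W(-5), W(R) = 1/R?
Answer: -104326/25 ≈ -4173.0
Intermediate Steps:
W(R) = 1/R
u = ⅖ (u = -2/(-5) = -2*(-⅕) = ⅖ ≈ 0.40000)
w(q) = 6*q² (w(q) = 6*(q*q) = 6*q²)
-4174 + w(u) = -4174 + 6*(⅖)² = -4174 + 6*(4/25) = -4174 + 24/25 = -104326/25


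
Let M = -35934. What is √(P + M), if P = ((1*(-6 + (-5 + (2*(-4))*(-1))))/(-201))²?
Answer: 5*I*√6452309/67 ≈ 189.56*I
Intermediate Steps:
P = 1/4489 (P = ((1*(-6 + (-5 - 8*(-1))))*(-1/201))² = ((1*(-6 + (-5 + 8)))*(-1/201))² = ((1*(-6 + 3))*(-1/201))² = ((1*(-3))*(-1/201))² = (-3*(-1/201))² = (1/67)² = 1/4489 ≈ 0.00022277)
√(P + M) = √(1/4489 - 35934) = √(-161307725/4489) = 5*I*√6452309/67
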